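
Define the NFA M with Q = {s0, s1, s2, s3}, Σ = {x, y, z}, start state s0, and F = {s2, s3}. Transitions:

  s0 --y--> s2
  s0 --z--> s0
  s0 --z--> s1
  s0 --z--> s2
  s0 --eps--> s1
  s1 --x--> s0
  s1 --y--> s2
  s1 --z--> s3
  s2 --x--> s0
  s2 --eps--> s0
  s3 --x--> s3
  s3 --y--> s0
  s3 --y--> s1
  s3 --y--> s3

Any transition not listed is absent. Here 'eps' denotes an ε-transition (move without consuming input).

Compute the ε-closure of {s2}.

Begin with {s2}.
ε-move s2 → s0; add s0.
ε-move s0 → s1; add s1.

{s0, s1, s2}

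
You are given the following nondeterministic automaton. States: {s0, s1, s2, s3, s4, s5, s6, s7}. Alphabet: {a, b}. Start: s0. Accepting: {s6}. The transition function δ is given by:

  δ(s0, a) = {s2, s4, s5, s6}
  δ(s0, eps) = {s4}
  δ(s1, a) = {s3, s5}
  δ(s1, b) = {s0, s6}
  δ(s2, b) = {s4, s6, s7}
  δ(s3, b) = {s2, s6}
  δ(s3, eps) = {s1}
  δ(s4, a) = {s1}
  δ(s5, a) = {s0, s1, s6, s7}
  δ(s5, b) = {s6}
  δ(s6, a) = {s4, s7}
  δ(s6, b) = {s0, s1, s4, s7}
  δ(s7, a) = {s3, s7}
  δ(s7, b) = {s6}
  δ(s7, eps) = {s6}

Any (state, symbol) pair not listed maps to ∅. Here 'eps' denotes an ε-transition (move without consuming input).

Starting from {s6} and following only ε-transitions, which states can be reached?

{s6}

Begin with {s6}.
No ε-moves leave this set, so the closure equals the set itself.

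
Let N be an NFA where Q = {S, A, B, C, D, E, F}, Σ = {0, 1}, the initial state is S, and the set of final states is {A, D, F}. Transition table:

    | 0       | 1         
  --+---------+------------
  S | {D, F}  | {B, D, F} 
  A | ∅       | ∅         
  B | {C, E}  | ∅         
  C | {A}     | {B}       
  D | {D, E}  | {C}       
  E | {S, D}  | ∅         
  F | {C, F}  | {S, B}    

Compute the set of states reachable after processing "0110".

Start in {S}.
Read '0': {S} → {D, F}.
Read '1': {D, F} → {S, B, C}.
Read '1': {S, B, C} → {B, D, F}.
Read '0': {B, D, F} → {C, D, E, F}.

{C, D, E, F}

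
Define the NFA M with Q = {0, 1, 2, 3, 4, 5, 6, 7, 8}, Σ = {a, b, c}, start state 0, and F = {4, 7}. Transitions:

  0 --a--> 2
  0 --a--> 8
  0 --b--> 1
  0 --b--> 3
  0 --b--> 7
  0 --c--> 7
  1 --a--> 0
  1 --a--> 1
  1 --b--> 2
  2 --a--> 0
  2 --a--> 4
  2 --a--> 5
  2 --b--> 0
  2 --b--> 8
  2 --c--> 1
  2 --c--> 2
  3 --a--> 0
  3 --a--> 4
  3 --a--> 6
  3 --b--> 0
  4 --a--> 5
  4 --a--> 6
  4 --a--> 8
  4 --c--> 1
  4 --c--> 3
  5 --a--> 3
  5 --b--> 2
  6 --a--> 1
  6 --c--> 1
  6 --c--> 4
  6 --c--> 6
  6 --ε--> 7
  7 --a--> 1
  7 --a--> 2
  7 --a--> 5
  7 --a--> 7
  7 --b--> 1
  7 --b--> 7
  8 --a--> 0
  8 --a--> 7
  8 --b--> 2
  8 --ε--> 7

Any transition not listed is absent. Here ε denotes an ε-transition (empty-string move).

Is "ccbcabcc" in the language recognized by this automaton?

Start in {0}.
Read 'c': 0→{7}; now {7}.
Read 'c': 7→∅; now ∅.
The set is empty and remains empty for the remaining 6 symbols.
The final set ∅ contains no accepting state.

No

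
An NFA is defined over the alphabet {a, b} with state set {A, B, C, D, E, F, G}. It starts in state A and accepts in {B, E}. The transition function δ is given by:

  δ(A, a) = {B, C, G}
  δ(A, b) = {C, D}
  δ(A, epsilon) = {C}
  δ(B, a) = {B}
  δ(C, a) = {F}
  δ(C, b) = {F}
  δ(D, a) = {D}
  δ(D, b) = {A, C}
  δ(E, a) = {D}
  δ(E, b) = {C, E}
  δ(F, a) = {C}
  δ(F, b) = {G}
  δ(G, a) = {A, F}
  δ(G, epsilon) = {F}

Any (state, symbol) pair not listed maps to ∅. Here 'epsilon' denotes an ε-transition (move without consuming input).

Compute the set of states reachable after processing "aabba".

{A, B, C, F, G}

Start: ε-closure({A}) = {A, C}.
Read 'a': A→{B, C, G}, C→{F}; now {B, C, F, G}.
Read 'a': B→{B}, C→{F}, F→{C}, G→{A, F}; now {A, B, C, F}.
Read 'b': A→{C, D}, B→∅, C→{F}, F→{G}; now {C, D, F, G}.
Read 'b': C→{F}, D→{A, C}, F→{G}, G→∅; now {A, C, F, G}.
Read 'a': A→{B, C, G}, C→{F}, F→{C}, G→{A, F}; now {A, B, C, F, G}.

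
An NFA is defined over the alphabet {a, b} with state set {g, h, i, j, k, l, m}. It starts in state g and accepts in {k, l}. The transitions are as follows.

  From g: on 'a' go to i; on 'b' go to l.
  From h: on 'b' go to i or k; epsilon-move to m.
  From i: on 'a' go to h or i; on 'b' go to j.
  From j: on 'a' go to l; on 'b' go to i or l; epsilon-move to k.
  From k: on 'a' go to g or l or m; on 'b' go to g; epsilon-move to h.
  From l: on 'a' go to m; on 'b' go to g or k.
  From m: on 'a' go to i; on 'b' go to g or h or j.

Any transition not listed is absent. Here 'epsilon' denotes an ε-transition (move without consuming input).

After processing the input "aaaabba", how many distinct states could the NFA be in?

5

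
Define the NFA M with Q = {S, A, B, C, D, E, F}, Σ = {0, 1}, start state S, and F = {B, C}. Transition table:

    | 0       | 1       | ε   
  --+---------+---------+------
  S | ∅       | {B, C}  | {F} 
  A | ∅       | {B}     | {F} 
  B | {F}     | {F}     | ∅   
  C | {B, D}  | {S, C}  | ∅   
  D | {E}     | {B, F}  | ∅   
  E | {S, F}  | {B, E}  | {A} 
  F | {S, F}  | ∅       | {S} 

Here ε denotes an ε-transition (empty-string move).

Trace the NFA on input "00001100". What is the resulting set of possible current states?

{S, A, E, F}

Start: ε-closure({S}) = {S, F}.
Read '0': {S, F} → {S, F}.
Read '0': {S, F} → {S, F}.
Read '0': {S, F} → {S, F}.
Read '0': {S, F} → {S, F}.
Read '1': {S, F} → {B, C}.
Read '1': {B, C} → {S, C, F}.
Read '0': {S, C, F} → {S, B, D, F}.
Read '0': {S, B, D, F} → {S, A, E, F}.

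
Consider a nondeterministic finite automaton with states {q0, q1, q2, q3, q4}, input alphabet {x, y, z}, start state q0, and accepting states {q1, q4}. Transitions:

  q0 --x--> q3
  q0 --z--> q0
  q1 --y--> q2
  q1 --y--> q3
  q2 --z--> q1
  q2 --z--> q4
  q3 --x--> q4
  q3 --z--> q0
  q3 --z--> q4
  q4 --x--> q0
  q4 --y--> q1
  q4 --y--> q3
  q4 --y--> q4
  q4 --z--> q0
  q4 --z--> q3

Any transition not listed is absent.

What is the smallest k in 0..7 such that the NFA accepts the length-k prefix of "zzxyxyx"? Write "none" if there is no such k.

none

Start in {q0}.
Read 'z': q0→{q0}; now {q0}.
Read 'z': q0→{q0}; now {q0}.
Read 'x': q0→{q3}; now {q3}.
Read 'y': q3→∅; now ∅.
The set is empty and remains empty for the remaining 3 symbols.
No reachable set along the way intersects F.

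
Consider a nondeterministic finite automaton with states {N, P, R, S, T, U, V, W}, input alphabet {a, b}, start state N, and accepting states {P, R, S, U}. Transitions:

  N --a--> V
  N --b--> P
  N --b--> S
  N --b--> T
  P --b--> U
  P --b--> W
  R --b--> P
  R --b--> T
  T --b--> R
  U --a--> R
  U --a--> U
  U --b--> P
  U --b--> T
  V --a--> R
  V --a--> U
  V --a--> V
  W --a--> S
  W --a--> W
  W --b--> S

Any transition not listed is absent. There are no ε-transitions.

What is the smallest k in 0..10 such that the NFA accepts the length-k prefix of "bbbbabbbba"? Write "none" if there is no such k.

Start in {N}.
Read 'b': N→{P, S, T}; now {P, S, T}.
None of the earlier sets intersect F, but {P, S, T} does.

1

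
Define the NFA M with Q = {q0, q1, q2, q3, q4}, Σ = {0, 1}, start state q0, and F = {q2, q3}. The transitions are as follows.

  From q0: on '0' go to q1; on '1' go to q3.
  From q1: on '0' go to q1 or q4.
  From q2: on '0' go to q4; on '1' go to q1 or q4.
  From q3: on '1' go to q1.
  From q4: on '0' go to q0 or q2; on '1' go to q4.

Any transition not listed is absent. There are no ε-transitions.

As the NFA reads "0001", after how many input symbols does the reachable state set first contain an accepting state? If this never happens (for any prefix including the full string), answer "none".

3

Start in {q0}.
Read '0': {q0} → {q1}.
Read '0': {q1} → {q1, q4}.
Read '0': {q1, q4} → {q0, q1, q2, q4}.
None of the earlier sets intersect F, but {q0, q1, q2, q4} does.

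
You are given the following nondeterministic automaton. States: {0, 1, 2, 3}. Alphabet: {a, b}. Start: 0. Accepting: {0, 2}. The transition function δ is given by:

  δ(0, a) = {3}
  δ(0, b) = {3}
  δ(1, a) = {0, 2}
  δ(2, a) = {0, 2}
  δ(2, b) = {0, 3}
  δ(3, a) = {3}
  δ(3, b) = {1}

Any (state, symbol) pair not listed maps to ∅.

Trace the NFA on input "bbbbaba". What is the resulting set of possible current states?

∅

Start in {0}.
Read 'b': {0} → {3}.
Read 'b': {3} → {1}.
Read 'b': {1} → ∅.
The set is empty and remains empty for the remaining 4 symbols.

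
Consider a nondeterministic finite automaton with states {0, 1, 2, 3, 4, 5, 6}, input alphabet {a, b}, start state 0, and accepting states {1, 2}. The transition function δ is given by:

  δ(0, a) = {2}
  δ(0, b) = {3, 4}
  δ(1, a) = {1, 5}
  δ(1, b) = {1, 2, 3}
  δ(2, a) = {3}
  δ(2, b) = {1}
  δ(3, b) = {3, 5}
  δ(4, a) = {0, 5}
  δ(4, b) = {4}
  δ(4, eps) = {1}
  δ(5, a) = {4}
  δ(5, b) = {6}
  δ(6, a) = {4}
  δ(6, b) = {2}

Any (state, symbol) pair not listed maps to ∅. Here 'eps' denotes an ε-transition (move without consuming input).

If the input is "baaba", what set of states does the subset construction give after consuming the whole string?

{0, 1, 3, 4, 5}

Start in {0}.
Read 'b': 0→{3, 4}; union {3, 4}; ε-closure = {1, 3, 4}.
Read 'a': 1→{1, 5}, 3→∅, 4→{0, 5}; now {0, 1, 5}.
Read 'a': 0→{2}, 1→{1, 5}, 5→{4}; now {1, 2, 4, 5}.
Read 'b': 1→{1, 2, 3}, 2→{1}, 4→{4}, 5→{6}; now {1, 2, 3, 4, 6}.
Read 'a': 1→{1, 5}, 2→{3}, 3→∅, 4→{0, 5}, 6→{4}; now {0, 1, 3, 4, 5}.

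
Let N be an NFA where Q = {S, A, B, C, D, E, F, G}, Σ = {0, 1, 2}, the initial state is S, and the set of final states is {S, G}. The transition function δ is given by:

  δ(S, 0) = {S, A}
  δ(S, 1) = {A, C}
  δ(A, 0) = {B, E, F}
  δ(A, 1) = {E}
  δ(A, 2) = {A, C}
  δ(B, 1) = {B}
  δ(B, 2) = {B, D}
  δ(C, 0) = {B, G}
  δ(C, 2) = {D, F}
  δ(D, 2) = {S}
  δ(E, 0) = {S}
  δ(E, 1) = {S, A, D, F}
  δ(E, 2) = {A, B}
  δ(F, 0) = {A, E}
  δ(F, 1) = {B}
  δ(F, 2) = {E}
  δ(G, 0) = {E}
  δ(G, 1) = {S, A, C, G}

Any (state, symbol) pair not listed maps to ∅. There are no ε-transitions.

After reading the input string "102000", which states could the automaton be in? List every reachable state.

{S, A, B, E, F}

Start in {S}.
Read '1': {S} → {A, C}.
Read '0': {A, C} → {B, E, F, G}.
Read '2': {B, E, F, G} → {A, B, D, E}.
Read '0': {A, B, D, E} → {S, B, E, F}.
Read '0': {S, B, E, F} → {S, A, E}.
Read '0': {S, A, E} → {S, A, B, E, F}.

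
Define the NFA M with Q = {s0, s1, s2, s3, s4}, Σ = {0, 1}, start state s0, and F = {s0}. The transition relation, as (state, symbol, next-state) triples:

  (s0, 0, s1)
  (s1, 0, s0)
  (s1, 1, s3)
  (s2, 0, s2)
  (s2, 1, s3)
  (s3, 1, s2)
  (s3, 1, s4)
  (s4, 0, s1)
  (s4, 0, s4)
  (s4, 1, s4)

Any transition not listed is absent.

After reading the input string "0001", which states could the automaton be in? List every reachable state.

{s3}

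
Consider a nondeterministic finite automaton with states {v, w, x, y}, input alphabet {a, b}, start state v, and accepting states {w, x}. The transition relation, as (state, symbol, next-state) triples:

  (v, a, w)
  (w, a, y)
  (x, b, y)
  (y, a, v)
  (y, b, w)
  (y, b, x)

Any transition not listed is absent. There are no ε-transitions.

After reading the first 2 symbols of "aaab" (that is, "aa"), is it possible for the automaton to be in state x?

Start in {v}.
Read 'a': {v} → {w}.
Read 'a': {w} → {y}.
State x is not in {y}.

No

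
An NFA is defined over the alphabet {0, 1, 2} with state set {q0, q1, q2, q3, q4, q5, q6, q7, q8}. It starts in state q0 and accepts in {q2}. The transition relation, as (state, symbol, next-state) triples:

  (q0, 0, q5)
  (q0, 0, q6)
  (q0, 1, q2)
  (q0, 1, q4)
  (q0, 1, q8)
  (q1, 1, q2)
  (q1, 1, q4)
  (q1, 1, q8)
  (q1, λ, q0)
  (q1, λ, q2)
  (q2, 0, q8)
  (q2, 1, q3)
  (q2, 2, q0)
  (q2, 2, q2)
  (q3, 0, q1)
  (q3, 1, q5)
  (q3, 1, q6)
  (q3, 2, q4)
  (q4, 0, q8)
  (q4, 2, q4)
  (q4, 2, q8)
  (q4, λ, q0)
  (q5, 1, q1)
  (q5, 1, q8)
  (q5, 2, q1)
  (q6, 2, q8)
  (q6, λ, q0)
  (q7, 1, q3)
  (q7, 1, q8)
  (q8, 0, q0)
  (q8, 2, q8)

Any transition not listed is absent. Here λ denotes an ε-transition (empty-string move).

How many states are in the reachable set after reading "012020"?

Start in {q0}.
Read '0': {q0} → {q0, q5, q6}.
Read '1': {q0, q5, q6} → {q0, q1, q2, q4, q8}.
Read '2': {q0, q1, q2, q4, q8} → {q0, q2, q4, q8}.
Read '0': {q0, q2, q4, q8} → {q0, q5, q6, q8}.
Read '2': {q0, q5, q6, q8} → {q0, q1, q2, q8}.
Read '0': {q0, q1, q2, q8} → {q0, q5, q6, q8}.
That set has 4 states.

4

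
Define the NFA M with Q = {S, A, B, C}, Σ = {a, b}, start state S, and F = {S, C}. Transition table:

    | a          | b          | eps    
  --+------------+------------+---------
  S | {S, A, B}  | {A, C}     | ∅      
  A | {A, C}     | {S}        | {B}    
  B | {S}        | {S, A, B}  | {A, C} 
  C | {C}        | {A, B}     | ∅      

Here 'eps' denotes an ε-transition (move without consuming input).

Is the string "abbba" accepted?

Yes

Start in {S}.
Read 'a': {S} → {S, A, B, C}.
Read 'b': {S, A, B, C} → {S, A, B, C}.
Read 'b': {S, A, B, C} → {S, A, B, C}.
Read 'b': {S, A, B, C} → {S, A, B, C}.
Read 'a': {S, A, B, C} → {S, A, B, C}.
The final set {S, A, B, C} contains the accepting states S, C.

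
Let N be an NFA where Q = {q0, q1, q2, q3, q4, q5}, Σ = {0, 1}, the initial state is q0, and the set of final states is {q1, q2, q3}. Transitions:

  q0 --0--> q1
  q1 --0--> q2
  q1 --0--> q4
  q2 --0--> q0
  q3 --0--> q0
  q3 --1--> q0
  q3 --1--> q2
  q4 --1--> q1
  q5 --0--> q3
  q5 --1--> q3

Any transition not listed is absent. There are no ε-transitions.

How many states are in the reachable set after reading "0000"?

Start in {q0}.
Read '0': {q0} → {q1}.
Read '0': {q1} → {q2, q4}.
Read '0': {q2, q4} → {q0}.
Read '0': {q0} → {q1}.
That set has 1 state.

1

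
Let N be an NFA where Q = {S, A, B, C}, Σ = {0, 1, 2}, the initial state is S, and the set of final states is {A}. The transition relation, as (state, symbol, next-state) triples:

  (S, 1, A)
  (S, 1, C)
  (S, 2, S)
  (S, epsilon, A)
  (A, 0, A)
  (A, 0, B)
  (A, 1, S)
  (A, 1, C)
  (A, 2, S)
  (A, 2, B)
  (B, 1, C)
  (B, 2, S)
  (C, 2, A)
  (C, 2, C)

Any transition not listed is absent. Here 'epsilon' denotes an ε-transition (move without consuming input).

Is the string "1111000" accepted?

Start: ε-closure({S}) = {S, A}.
Read '1': S→{A, C}, A→{S, C}; now {S, A, C}.
Read '1': S→{A, C}, A→{S, C}, C→∅; now {S, A, C}.
Read '1': S→{A, C}, A→{S, C}, C→∅; now {S, A, C}.
Read '1': S→{A, C}, A→{S, C}, C→∅; now {S, A, C}.
Read '0': S→∅, A→{A, B}, C→∅; now {A, B}.
Read '0': A→{A, B}, B→∅; now {A, B}.
Read '0': A→{A, B}, B→∅; now {A, B}.
The final set {A, B} contains the accepting state A.

Yes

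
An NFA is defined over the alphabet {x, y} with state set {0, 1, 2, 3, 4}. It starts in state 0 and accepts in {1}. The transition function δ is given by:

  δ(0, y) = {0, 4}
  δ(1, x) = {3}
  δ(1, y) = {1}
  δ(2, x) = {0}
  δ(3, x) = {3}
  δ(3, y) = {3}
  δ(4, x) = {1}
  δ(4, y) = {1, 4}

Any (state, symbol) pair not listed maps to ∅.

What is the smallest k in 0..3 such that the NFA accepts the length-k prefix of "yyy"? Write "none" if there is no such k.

2

Start in {0}.
Read 'y': {0} → {0, 4}.
Read 'y': {0, 4} → {0, 1, 4}.
None of the earlier sets intersect F, but {0, 1, 4} does.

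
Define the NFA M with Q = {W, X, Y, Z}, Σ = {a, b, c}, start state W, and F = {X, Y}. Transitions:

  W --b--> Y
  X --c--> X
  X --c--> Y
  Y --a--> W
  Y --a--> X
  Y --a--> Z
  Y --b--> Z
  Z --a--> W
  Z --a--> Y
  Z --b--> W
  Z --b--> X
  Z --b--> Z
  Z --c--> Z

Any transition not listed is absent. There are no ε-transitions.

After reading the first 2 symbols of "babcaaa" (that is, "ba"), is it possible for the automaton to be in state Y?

Start in {W}.
Read 'b': W→{Y}; now {Y}.
Read 'a': Y→{W, X, Z}; now {W, X, Z}.
State Y is not in {W, X, Z}.

No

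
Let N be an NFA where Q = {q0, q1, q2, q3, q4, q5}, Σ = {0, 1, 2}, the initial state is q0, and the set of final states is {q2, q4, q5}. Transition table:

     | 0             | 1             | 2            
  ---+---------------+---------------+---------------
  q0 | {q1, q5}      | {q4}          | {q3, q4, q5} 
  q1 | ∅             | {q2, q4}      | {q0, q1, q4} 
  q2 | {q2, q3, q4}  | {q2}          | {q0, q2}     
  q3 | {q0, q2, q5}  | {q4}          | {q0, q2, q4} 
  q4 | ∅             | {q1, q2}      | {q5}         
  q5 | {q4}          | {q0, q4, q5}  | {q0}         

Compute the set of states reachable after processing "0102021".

{q0, q1, q2, q4, q5}

Start in {q0}.
Read '0': q0→{q1, q5}; now {q1, q5}.
Read '1': q1→{q2, q4}, q5→{q0, q4, q5}; now {q0, q2, q4, q5}.
Read '0': q0→{q1, q5}, q2→{q2, q3, q4}, q4→∅, q5→{q4}; now {q1, q2, q3, q4, q5}.
Read '2': q1→{q0, q1, q4}, q2→{q0, q2}, q3→{q0, q2, q4}, q4→{q5}, q5→{q0}; now {q0, q1, q2, q4, q5}.
Read '0': q0→{q1, q5}, q1→∅, q2→{q2, q3, q4}, q4→∅, q5→{q4}; now {q1, q2, q3, q4, q5}.
Read '2': q1→{q0, q1, q4}, q2→{q0, q2}, q3→{q0, q2, q4}, q4→{q5}, q5→{q0}; now {q0, q1, q2, q4, q5}.
Read '1': q0→{q4}, q1→{q2, q4}, q2→{q2}, q4→{q1, q2}, q5→{q0, q4, q5}; now {q0, q1, q2, q4, q5}.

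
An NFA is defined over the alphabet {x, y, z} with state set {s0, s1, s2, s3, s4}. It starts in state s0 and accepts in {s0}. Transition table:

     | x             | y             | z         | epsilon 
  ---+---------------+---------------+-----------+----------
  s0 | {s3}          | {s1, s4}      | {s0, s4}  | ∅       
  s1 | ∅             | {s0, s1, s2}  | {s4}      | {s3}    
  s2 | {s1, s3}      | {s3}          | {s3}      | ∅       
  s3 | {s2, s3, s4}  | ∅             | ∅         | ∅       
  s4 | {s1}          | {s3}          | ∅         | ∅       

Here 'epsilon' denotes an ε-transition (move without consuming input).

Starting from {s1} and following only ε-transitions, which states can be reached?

{s1, s3}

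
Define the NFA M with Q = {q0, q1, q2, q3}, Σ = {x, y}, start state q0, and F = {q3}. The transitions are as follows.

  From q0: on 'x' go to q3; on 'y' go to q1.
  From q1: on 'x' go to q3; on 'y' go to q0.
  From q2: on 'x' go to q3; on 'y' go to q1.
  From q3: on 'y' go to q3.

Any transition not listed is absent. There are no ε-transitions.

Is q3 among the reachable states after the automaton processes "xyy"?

Yes

Start in {q0}.
Read 'x': q0→{q3}; now {q3}.
Read 'y': q3→{q3}; now {q3}.
Read 'y': q3→{q3}; now {q3}.
State q3 is in {q3}.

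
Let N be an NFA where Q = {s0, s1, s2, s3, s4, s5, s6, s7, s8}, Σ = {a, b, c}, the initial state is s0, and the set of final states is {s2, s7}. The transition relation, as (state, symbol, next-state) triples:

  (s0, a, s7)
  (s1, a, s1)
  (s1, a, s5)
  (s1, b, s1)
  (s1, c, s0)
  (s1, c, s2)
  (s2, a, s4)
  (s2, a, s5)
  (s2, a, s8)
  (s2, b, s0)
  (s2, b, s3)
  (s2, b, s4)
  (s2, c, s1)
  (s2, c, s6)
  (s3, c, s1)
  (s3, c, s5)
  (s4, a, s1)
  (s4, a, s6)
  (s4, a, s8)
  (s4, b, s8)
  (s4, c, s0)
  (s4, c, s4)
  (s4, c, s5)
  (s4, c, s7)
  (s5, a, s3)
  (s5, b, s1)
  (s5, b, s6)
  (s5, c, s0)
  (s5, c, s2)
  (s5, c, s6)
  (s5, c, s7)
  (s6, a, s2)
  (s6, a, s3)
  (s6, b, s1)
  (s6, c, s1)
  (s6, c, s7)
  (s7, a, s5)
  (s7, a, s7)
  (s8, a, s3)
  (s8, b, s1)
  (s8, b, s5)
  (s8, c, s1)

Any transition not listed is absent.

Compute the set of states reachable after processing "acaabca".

∅

Start in {s0}.
Read 'a': s0→{s7}; now {s7}.
Read 'c': s7→∅; now ∅.
The set is empty and remains empty for the remaining 5 symbols.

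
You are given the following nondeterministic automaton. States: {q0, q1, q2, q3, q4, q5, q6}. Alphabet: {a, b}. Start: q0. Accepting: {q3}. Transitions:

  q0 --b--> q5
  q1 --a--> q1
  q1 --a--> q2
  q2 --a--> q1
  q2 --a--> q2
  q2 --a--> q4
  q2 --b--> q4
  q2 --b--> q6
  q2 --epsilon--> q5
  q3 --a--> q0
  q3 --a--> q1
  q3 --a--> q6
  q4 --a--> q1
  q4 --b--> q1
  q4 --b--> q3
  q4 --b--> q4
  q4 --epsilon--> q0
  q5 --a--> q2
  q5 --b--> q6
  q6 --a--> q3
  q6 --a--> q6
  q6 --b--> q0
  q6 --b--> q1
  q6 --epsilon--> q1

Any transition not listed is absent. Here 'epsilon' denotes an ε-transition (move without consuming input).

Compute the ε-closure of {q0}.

Begin with {q0}.
No ε-moves leave this set, so the closure equals the set itself.

{q0}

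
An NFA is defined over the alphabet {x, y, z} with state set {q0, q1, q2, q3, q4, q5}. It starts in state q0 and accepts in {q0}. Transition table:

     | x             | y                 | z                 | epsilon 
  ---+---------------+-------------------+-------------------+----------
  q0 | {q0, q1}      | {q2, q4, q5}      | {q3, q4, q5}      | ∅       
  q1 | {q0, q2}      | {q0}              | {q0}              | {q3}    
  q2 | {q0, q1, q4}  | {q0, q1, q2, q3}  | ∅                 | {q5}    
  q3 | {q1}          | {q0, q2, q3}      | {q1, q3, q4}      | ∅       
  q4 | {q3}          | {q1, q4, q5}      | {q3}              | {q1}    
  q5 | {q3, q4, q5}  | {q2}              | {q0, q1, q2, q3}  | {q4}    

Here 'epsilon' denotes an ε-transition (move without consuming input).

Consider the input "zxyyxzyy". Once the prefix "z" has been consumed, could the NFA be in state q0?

No

Start in {q0}.
Read 'z': q0→{q3, q4, q5}; union {q3, q4, q5}; ε-closure = {q1, q3, q4, q5}.
State q0 is not in {q1, q3, q4, q5}.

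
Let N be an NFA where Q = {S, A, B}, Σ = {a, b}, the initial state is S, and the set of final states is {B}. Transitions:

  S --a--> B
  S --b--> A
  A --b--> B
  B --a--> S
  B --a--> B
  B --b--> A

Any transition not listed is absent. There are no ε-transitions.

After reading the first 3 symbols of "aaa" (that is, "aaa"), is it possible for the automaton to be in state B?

Yes

Start in {S}.
Read 'a': S→{B}; now {B}.
Read 'a': B→{S, B}; now {S, B}.
Read 'a': S→{B}, B→{S, B}; now {S, B}.
State B is in {S, B}.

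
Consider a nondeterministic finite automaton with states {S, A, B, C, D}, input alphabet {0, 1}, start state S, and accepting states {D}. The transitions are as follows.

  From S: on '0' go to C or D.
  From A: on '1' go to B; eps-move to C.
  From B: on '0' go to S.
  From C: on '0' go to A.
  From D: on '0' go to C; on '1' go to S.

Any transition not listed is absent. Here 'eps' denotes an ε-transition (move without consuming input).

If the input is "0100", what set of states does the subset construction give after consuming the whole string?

Start in {S}.
Read '0': S→{C, D}; now {C, D}.
Read '1': C→∅, D→{S}; now {S}.
Read '0': S→{C, D}; now {C, D}.
Read '0': C→{A}, D→{C}; now {A, C}.

{A, C}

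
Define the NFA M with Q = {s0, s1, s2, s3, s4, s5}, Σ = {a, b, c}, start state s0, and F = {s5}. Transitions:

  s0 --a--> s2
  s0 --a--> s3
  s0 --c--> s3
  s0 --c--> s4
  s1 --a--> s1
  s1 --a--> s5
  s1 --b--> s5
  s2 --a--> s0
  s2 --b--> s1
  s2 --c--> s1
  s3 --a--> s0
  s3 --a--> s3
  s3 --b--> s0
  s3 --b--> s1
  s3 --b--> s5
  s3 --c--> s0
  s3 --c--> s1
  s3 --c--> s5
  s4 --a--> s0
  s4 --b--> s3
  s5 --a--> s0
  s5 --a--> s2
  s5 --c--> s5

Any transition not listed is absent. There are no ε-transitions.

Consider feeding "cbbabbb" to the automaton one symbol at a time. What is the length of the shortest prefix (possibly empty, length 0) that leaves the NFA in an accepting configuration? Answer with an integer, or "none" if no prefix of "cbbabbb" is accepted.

Start in {s0}.
Read 'c': s0→{s3, s4}; now {s3, s4}.
Read 'b': s3→{s0, s1, s5}, s4→{s3}; now {s0, s1, s3, s5}.
None of the earlier sets intersect F, but {s0, s1, s3, s5} does.

2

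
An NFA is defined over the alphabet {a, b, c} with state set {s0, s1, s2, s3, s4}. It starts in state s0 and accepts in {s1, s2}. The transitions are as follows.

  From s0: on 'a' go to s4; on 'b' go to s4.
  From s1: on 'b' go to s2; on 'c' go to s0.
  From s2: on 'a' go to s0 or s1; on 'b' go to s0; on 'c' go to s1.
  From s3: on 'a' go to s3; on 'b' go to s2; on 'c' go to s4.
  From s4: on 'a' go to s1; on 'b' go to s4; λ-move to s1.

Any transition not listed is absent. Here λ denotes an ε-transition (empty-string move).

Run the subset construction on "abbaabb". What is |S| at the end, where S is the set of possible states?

Start in {s0}.
Read 'a': s0→{s4}; union {s4}; ε-closure = {s1, s4}.
Read 'b': s1→{s2}, s4→{s4}; union {s2, s4}; ε-closure = {s1, s2, s4}.
Read 'b': s1→{s2}, s2→{s0}, s4→{s4}; union {s0, s2, s4}; ε-closure = {s0, s1, s2, s4}.
Read 'a': s0→{s4}, s1→∅, s2→{s0, s1}, s4→{s1}; now {s0, s1, s4}.
Read 'a': s0→{s4}, s1→∅, s4→{s1}; now {s1, s4}.
Read 'b': s1→{s2}, s4→{s4}; union {s2, s4}; ε-closure = {s1, s2, s4}.
Read 'b': s1→{s2}, s2→{s0}, s4→{s4}; union {s0, s2, s4}; ε-closure = {s0, s1, s2, s4}.
That set has 4 states.

4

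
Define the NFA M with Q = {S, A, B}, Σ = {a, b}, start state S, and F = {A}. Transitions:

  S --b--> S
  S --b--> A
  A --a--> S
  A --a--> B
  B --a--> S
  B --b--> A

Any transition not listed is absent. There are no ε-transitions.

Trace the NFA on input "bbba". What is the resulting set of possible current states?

{S, B}

Start in {S}.
Read 'b': {S} → {S, A}.
Read 'b': {S, A} → {S, A}.
Read 'b': {S, A} → {S, A}.
Read 'a': {S, A} → {S, B}.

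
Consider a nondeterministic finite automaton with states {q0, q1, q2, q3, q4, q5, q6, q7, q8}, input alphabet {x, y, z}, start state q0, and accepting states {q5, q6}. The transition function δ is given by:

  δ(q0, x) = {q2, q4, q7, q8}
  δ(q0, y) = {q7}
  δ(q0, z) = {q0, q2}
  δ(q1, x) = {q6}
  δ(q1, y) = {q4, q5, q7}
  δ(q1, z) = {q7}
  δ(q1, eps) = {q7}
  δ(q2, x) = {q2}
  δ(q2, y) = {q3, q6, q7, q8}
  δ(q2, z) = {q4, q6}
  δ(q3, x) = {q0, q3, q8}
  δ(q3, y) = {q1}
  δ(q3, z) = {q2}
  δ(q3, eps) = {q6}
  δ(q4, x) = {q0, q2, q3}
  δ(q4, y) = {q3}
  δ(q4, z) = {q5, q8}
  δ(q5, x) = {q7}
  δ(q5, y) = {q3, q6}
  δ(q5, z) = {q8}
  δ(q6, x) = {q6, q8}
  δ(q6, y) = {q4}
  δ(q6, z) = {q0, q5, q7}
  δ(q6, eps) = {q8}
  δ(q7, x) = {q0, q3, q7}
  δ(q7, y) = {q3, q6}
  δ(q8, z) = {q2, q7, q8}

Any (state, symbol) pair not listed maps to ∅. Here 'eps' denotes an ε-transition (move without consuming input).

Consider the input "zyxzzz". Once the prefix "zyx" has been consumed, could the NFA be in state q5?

No

Start in {q0}.
Read 'z': q0→{q0, q2}; now {q0, q2}.
Read 'y': q0→{q7}, q2→{q3, q6, q7, q8}; now {q3, q6, q7, q8}.
Read 'x': q3→{q0, q3, q8}, q6→{q6, q8}, q7→{q0, q3, q7}, q8→∅; now {q0, q3, q6, q7, q8}.
State q5 is not in {q0, q3, q6, q7, q8}.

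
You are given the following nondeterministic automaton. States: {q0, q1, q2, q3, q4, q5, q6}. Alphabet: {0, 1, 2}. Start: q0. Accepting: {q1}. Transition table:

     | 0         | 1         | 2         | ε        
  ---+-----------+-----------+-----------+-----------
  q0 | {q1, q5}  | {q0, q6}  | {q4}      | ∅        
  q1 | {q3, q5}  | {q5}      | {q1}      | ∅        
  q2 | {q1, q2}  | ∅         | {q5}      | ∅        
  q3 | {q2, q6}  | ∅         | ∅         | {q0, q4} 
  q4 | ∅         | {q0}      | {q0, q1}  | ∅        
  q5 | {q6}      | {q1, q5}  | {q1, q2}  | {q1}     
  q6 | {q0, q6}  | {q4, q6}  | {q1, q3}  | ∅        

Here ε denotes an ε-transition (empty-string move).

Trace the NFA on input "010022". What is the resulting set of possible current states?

{q0, q1, q2, q4, q5}

Start in {q0}.
Read '0': q0→{q1, q5}; now {q1, q5}.
Read '1': q1→{q5}, q5→{q1, q5}; now {q1, q5}.
Read '0': q1→{q3, q5}, q5→{q6}; union {q3, q5, q6}; ε-closure = {q0, q1, q3, q4, q5, q6}.
Read '0': q0→{q1, q5}, q1→{q3, q5}, q3→{q2, q6}, q4→∅, q5→{q6}, q6→{q0, q6}; union {q0, q1, q2, q3, q5, q6}; ε-closure = {q0, q1, q2, q3, q4, q5, q6}.
Read '2': q0→{q4}, q1→{q1}, q2→{q5}, q3→∅, q4→{q0, q1}, q5→{q1, q2}, q6→{q1, q3}; now {q0, q1, q2, q3, q4, q5}.
Read '2': q0→{q4}, q1→{q1}, q2→{q5}, q3→∅, q4→{q0, q1}, q5→{q1, q2}; now {q0, q1, q2, q4, q5}.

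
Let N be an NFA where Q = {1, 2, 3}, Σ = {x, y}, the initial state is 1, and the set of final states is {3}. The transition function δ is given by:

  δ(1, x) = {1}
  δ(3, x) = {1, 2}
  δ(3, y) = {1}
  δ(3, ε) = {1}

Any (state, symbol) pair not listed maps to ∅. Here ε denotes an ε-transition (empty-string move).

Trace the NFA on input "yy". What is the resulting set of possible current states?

∅

Start in {1}.
Read 'y': 1→∅; now ∅.
The set is empty and remains empty for the remaining 1 symbol.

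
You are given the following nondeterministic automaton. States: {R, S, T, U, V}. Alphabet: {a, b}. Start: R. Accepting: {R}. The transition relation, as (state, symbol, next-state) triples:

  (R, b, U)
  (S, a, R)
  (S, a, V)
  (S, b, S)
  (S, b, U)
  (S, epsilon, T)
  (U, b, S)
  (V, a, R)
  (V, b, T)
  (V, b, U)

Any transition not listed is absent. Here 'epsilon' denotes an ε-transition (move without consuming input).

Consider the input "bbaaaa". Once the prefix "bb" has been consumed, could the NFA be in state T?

Yes

Start in {R}.
Read 'b': {R} → {U}.
Read 'b': {U} → {S, T}.
State T is in {S, T}.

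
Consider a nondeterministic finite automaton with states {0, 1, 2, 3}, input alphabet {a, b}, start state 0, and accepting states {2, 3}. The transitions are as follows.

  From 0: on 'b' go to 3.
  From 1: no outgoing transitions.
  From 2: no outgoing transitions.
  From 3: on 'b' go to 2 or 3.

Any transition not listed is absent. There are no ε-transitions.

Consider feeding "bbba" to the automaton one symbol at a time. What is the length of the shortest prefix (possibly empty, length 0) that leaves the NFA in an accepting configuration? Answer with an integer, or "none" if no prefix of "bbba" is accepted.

1

Start in {0}.
Read 'b': {0} → {3}.
None of the earlier sets intersect F, but {3} does.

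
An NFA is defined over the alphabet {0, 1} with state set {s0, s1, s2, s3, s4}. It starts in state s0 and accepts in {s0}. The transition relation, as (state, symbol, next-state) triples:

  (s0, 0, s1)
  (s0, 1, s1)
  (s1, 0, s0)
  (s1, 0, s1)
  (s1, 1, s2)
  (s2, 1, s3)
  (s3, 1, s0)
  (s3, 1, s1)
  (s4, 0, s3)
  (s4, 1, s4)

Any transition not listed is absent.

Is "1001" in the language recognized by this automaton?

No

Start in {s0}.
Read '1': {s0} → {s1}.
Read '0': {s1} → {s0, s1}.
Read '0': {s0, s1} → {s0, s1}.
Read '1': {s0, s1} → {s1, s2}.
The final set {s1, s2} contains no accepting state.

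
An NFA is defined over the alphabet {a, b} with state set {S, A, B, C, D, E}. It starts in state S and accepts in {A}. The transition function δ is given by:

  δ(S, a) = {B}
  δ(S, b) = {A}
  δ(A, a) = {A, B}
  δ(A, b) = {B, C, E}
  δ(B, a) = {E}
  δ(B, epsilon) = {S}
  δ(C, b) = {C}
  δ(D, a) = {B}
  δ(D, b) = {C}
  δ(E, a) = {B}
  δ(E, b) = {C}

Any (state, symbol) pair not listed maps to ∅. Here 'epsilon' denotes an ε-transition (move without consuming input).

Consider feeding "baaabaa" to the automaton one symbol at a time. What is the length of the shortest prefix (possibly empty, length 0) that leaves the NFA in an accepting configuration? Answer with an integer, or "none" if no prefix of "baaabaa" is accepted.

1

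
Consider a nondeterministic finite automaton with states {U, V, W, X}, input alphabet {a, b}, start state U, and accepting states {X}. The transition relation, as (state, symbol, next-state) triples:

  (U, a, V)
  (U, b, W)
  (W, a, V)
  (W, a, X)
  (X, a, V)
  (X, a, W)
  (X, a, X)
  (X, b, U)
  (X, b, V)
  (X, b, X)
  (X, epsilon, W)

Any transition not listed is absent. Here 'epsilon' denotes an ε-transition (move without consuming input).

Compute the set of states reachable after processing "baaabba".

{V, W, X}

Start in {U}.
Read 'b': {U} → {W}.
Read 'a': {W} → {V, W, X}.
Read 'a': {V, W, X} → {V, W, X}.
Read 'a': {V, W, X} → {V, W, X}.
Read 'b': {V, W, X} → {U, V, W, X}.
Read 'b': {U, V, W, X} → {U, V, W, X}.
Read 'a': {U, V, W, X} → {V, W, X}.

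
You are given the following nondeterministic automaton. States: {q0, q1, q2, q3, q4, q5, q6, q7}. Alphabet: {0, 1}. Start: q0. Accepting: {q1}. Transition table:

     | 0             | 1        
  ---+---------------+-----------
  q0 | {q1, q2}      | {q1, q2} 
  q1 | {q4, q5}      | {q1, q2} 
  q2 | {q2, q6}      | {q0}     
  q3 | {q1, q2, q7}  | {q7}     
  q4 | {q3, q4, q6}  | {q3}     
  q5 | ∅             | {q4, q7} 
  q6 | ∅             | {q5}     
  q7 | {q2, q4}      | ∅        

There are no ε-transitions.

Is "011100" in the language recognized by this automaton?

No

Start in {q0}.
Read '0': {q0} → {q1, q2}.
Read '1': {q1, q2} → {q0, q1, q2}.
Read '1': {q0, q1, q2} → {q0, q1, q2}.
Read '1': {q0, q1, q2} → {q0, q1, q2}.
Read '0': {q0, q1, q2} → {q1, q2, q4, q5, q6}.
Read '0': {q1, q2, q4, q5, q6} → {q2, q3, q4, q5, q6}.
The final set {q2, q3, q4, q5, q6} contains no accepting state.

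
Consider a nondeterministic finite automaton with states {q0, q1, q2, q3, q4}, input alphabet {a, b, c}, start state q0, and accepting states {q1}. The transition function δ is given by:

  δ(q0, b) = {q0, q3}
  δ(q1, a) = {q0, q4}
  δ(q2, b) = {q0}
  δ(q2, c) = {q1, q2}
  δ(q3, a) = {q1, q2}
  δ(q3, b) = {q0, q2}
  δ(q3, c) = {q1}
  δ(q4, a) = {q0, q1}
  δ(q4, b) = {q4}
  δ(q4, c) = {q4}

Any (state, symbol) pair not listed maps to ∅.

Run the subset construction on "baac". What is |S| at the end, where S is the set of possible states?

1

Start in {q0}.
Read 'b': {q0} → {q0, q3}.
Read 'a': {q0, q3} → {q1, q2}.
Read 'a': {q1, q2} → {q0, q4}.
Read 'c': {q0, q4} → {q4}.
That set has 1 state.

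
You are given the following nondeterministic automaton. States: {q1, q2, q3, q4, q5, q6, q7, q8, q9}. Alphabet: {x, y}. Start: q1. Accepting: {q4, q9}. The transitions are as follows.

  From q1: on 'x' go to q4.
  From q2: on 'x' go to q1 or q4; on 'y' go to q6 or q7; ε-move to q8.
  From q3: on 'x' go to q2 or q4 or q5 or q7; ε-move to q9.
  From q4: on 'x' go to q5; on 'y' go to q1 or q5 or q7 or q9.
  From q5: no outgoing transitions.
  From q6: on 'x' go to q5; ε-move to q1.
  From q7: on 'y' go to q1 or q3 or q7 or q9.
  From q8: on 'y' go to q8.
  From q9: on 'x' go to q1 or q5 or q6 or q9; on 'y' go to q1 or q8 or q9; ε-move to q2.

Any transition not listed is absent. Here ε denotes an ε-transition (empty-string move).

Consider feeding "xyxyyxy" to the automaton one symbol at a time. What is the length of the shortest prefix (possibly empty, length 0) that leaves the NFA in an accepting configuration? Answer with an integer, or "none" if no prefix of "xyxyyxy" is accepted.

Start in {q1}.
Read 'x': {q1} → {q4}.
None of the earlier sets intersect F, but {q4} does.

1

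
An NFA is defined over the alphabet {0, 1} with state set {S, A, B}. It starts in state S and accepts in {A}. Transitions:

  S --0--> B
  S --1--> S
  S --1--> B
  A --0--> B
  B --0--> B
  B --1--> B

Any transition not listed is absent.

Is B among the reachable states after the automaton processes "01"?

Start in {S}.
Read '0': S→{B}; now {B}.
Read '1': B→{B}; now {B}.
State B is in {B}.

Yes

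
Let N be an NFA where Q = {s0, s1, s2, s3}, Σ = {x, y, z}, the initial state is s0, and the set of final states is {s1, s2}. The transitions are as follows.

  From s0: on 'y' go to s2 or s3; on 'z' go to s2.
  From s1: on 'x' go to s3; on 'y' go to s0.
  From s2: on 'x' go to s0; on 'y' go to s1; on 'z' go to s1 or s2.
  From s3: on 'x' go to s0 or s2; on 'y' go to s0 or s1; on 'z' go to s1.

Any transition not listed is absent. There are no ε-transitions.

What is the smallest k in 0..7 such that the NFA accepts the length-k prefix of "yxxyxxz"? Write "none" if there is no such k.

1

Start in {s0}.
Read 'y': {s0} → {s2, s3}.
None of the earlier sets intersect F, but {s2, s3} does.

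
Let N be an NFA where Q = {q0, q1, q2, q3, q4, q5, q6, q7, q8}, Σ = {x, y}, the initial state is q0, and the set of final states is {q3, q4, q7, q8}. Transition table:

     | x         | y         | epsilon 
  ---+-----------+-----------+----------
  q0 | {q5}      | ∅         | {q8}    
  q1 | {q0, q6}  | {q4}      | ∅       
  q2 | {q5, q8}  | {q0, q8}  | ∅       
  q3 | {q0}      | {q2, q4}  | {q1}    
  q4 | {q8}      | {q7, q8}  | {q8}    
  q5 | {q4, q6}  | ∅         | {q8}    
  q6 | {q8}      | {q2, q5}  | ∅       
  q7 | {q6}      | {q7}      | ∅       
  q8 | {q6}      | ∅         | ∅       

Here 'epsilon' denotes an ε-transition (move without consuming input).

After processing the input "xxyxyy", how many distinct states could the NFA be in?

3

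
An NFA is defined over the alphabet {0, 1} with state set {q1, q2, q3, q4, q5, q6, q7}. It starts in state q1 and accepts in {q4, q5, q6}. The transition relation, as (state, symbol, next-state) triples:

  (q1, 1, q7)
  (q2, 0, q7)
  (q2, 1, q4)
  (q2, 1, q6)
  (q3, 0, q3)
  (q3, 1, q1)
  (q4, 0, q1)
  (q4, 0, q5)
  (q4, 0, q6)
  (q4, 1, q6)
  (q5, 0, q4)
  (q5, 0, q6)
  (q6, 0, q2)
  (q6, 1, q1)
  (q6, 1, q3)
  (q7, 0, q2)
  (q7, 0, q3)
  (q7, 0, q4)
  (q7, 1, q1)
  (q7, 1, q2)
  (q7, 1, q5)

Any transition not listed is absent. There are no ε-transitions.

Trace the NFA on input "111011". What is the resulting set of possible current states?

{q1, q2, q3, q5, q6, q7}

Start in {q1}.
Read '1': q1→{q7}; now {q7}.
Read '1': q7→{q1, q2, q5}; now {q1, q2, q5}.
Read '1': q1→{q7}, q2→{q4, q6}, q5→∅; now {q4, q6, q7}.
Read '0': q4→{q1, q5, q6}, q6→{q2}, q7→{q2, q3, q4}; now {q1, q2, q3, q4, q5, q6}.
Read '1': q1→{q7}, q2→{q4, q6}, q3→{q1}, q4→{q6}, q5→∅, q6→{q1, q3}; now {q1, q3, q4, q6, q7}.
Read '1': q1→{q7}, q3→{q1}, q4→{q6}, q6→{q1, q3}, q7→{q1, q2, q5}; now {q1, q2, q3, q5, q6, q7}.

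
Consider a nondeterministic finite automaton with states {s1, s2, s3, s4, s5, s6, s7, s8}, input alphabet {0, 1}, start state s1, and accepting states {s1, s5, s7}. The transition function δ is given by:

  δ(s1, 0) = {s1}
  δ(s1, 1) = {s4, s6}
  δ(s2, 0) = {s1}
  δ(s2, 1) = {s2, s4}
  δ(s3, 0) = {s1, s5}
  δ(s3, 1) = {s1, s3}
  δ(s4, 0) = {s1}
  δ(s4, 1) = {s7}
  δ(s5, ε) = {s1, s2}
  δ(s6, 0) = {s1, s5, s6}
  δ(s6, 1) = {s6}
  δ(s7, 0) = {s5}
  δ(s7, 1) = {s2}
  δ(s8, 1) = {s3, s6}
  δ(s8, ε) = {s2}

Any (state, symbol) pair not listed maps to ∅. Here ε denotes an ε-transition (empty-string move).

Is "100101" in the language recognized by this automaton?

Start in {s1}.
Read '1': {s1} → {s4, s6}.
Read '0': {s4, s6} → {s1, s2, s5, s6}.
Read '0': {s1, s2, s5, s6} → {s1, s2, s5, s6}.
Read '1': {s1, s2, s5, s6} → {s2, s4, s6}.
Read '0': {s2, s4, s6} → {s1, s2, s5, s6}.
Read '1': {s1, s2, s5, s6} → {s2, s4, s6}.
The final set {s2, s4, s6} contains no accepting state.

No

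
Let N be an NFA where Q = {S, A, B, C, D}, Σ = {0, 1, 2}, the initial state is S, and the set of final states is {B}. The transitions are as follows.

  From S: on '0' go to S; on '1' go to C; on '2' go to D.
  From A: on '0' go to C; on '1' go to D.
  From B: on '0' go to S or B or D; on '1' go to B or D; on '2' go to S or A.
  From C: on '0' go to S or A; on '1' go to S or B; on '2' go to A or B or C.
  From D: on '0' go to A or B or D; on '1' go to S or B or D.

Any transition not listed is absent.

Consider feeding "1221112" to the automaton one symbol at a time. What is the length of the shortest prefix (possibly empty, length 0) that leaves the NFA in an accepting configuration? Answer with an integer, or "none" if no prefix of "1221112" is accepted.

Start in {S}.
Read '1': {S} → {C}.
Read '2': {C} → {A, B, C}.
None of the earlier sets intersect F, but {A, B, C} does.

2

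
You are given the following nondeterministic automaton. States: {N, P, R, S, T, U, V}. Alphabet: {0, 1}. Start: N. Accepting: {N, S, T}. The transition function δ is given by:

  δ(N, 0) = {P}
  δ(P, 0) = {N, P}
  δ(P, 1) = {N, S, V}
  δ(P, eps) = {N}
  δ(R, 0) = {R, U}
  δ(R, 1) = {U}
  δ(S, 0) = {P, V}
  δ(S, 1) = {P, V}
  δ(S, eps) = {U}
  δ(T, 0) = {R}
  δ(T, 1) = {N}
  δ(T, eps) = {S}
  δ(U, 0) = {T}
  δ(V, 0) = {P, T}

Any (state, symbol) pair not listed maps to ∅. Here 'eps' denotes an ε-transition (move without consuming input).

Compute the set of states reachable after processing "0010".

{N, P, S, T, U, V}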